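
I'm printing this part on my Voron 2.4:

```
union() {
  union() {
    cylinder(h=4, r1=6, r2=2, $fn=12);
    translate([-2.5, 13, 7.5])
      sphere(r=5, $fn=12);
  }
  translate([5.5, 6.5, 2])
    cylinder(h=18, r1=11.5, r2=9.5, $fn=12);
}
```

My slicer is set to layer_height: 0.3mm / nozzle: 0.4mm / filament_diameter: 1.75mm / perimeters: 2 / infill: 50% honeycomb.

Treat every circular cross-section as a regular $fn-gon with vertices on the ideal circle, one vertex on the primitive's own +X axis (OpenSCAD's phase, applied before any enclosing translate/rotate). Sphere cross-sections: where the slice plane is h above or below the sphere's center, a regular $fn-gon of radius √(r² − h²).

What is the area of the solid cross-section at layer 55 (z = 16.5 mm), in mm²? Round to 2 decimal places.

293.37 mm²

At z = 16.5 mm: the cone is absent (z outside [0, 4]); the sphere at (-2.5, 13) is not intersected at this z (|z−center|=9.000 > r=5); Merging all regions: nothing is present at this height; the cone at (5.5, 6.5) contributes a regular 12-gon of circumradius 9.889 (interpolated between r1=11.5 and r2=9.5 at t=0.806) (area = (12/2)·9.889²·sin(360°/12) = 293.37 mm²); Combining (union): only the cone at (5.5, 6.5) is present, so the union is just that shape — area = 293.37 mm². Overall, the cross-section is a single solid region. Net area = 293.37 mm².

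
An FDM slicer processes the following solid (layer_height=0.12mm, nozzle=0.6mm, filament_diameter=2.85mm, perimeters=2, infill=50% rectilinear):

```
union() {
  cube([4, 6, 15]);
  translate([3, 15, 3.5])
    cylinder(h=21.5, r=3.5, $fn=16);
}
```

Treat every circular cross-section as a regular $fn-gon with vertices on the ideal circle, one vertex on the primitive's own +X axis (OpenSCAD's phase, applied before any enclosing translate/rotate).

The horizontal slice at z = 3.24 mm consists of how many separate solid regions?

1

At z = 3.24 mm: the cube is present — its section is the full 4×6 rectangle; the cylinder at (3, 15) is not intersected at this z (z outside [3.5, 25]); Taking the union: only the 4×6 cube is present, so the union is just that shape — 1 connected region. The result has 1 disconnected region.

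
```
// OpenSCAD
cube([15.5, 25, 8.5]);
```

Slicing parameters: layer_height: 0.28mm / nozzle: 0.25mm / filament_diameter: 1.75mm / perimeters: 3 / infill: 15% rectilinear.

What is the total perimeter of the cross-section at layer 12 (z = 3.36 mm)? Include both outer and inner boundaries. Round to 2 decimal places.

81.00 mm

At z = 3.36 mm: the 15.5×25 cube contributes its full rectangle (perimeter 81.00 mm). Overall, the cross-section is a single solid region. Total boundary length (outer) = 81.00 mm.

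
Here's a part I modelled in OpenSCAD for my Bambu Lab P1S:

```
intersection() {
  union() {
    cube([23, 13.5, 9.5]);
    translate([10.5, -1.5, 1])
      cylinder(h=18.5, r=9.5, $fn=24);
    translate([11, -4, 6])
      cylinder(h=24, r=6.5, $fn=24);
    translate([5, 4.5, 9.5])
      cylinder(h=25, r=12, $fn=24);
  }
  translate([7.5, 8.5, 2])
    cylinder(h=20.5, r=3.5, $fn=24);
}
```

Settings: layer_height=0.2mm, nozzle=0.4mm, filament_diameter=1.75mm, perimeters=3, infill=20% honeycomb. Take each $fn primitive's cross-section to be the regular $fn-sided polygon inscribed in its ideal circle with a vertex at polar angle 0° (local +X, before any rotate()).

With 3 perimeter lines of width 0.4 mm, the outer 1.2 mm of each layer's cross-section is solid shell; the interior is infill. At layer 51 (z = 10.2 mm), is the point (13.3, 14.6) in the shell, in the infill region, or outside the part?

At z = 10.2 mm: the cube is not intersected at this z (z outside [0, 9.5]); the cylinder at (10.5, -1.5): section is a regular 24-gon, circumradius r=9.5; the r=6.5 cylinder at (11, -4) gives a regular 24-gon of circumradius 6.5 (constant along its height); the r=12 cylinder at (5, 4.5) contributes a regular 24-gon of circumradius 12; Merging all regions: the regions partially overlap (shared area 316.52 mm²), so overlapping operands fuse into one piece — 1 connected region; the cylinder at (7.5, 8.5): section is a regular 24-gon, circumradius r=3.5; After intersecting: the r=3.5 cylinder at (7.5, 8.5) lies inside that combined region, so the common part is the r=3.5 cylinder at (7.5, 8.5) itself — 1 connected region. Overall, the cross-section is a single solid region. The nearest boundary edge runs (9.25, 11.53)→(9.97, 10.97); distance from the point to it = 4.92 mm. The point is not inside any of the regions above, so it lies outside the cross-section (4.92 mm from the nearest boundary).

outside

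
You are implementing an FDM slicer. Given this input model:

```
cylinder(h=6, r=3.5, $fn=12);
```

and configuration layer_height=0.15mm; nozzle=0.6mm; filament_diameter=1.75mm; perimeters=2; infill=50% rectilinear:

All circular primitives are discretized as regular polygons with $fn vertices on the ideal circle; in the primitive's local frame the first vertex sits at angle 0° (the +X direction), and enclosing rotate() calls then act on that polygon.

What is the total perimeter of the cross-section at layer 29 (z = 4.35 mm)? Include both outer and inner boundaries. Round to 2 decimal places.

At z = 4.35 mm: the r=3.5 cylinder contributes a regular 12-gon of circumradius 3.5 (perimeter = 2·12·3.500·sin(180°/12) = 21.74 mm). Overall, the cross-section is a single solid region. Total boundary length (outer) = 21.74 mm.

21.74 mm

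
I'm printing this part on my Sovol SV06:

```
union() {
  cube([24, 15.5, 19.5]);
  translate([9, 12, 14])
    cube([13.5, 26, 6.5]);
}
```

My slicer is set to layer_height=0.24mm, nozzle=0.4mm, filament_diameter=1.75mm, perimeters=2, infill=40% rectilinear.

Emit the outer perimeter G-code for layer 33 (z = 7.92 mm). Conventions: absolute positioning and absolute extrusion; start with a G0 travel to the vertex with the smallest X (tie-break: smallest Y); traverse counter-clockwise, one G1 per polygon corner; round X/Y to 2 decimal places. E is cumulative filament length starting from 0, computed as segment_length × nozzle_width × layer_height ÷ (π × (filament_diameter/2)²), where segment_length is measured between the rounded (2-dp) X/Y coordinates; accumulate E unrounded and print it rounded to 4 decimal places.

At z = 7.92 mm: the 24×15.5 cube contributes its full rectangle; the cube at (9, 12) is absent (z outside [14, 20.5]); Merging all regions: only the 24×15.5 cube is present, so the union is just that shape — 1 connected region. The outline is a single polygon with 4 vertices. Extrusion per mm of travel: 0.4 × 0.24 / (π × 0.875²) = 0.039912. Accumulating E over each segment gives final E = 3.1531.

G0 X0.00 Y0.00 Z7.92
G1 X24.00 Y0.00 E0.9579
G1 X24.00 Y15.50 E1.5765
G1 X0.00 Y15.50 E2.5344
G1 X0.00 Y0.00 E3.1531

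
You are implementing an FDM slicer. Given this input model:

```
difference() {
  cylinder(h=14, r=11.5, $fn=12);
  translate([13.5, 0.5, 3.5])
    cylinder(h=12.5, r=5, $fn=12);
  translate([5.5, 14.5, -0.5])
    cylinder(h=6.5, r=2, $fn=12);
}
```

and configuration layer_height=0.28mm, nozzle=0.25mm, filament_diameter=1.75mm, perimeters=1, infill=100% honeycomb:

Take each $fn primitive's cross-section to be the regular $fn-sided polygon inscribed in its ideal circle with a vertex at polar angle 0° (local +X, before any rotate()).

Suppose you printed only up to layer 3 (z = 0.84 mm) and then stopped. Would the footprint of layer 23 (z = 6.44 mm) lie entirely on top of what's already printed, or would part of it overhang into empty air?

entirely on top

Compare the two slices. At z = 0.84: the r=11.5 cylinder contributes a regular 12-gon of circumradius 11.5 (area = (12/2)·11.500²·sin(360°/12) = 396.75 mm²); the cylinder at (13.5, 0.5) is absent (z outside [3.5, 16]); the cylinder at (5.5, 14.5): section is a regular 12-gon, circumradius r=2 (area = (12/2)·2.000²·sin(360°/12) = 12.00 mm²); Subtracting the remaining from the first: starting from the r=11.5 cylinder (396.75 mm²), the r=2 cylinder at (5.5, 14.5) misses the remaining region (no effect) — area = 396.75 mm². At z = 6.44: the cylinder: section is a regular 12-gon, circumradius r=11.5 (area = (12/2)·11.500²·sin(360°/12) = 396.75 mm²); the cylinder at (13.5, 0.5): section is a regular 12-gon, circumradius r=5 (area = (12/2)·5.000²·sin(360°/12) = 75.00 mm²); the cylinder at (5.5, 14.5) is not intersected at this z (z outside [-0.5, 6]); After the difference (first − rest): starting from the r=11.5 cylinder (396.75 mm²), the r=5 cylinder at (13.5, 0.5) partially overlaps it — only the 13.77 mm² overlap (of its 75.00 mm²) is removed, clipping the outline — area = 382.98 mm². Checking containment: the cross-section at z = 6.44 is a subset of the cross-section at z = 0.84.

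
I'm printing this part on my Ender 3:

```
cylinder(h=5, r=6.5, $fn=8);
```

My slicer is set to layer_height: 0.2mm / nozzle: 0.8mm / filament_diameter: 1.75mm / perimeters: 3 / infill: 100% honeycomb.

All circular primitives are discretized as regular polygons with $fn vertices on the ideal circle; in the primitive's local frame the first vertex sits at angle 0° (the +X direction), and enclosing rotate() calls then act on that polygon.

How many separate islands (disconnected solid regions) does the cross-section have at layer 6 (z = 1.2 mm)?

1

At z = 1.2 mm: the cylinder: section is a regular 8-gon, circumradius r=6.5. Overall, the cross-section is a single solid region. Island count = 1.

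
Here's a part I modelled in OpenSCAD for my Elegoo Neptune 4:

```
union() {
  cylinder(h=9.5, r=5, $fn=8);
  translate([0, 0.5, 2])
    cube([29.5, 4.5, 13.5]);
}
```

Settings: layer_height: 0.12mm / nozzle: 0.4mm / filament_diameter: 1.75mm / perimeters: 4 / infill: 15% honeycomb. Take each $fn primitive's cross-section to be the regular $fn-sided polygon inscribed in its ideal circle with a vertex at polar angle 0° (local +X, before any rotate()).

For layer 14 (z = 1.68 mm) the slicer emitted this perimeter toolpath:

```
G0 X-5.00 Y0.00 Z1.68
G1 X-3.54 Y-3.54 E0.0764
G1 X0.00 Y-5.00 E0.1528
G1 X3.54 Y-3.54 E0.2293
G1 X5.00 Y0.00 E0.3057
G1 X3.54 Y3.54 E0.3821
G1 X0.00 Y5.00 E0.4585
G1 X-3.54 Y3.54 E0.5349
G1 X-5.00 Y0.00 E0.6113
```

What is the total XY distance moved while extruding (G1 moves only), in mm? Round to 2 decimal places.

30.63 mm

Sum the Euclidean lengths of each G1 segment: total = 30.63 mm.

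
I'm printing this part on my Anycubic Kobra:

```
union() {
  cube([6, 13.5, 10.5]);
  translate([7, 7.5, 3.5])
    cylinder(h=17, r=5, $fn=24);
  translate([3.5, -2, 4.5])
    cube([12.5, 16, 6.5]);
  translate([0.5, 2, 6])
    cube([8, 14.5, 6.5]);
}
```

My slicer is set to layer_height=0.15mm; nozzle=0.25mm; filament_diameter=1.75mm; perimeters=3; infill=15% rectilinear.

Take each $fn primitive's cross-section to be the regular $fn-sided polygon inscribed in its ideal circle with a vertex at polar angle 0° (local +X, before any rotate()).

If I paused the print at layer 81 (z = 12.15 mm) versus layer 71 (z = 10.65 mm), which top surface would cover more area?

Layer 81 (z = 12.15): the cube is not intersected at this z (z outside [0, 10.5]); the r=5 cylinder at (7, 7.5) gives a regular 24-gon of circumradius 5 (constant along its height) (area = (24/2)·5.000²·sin(360°/24) = 77.65 mm²); the cube at (3.5, -2) is not intersected at this z (z outside [4.5, 11]); the 8×14.5 cube at (0.5, 2) contributes its full rectangle (area 116.00 mm²); Combining (union): the regions partially overlap — summed areas 193.65 mm² minus the doubly-counted overlap 53.51 mm² gives 140.13 mm² — area = 140.13 mm². So its area = 140.13 mm². Layer 71 (z = 10.65): the cube is not intersected at this z (z outside [0, 10.5]); the r=5 cylinder at (7, 7.5) gives a regular 24-gon of circumradius 5 (constant along its height) (area = (24/2)·5.000²·sin(360°/24) = 77.65 mm²); the cube at (3.5, -2) is present — its section is the full 12.5×16 rectangle (area 200.00 mm²); the cube at (0.5, 2) (footprint 8×14.5) is included at this height (area 116.00 mm²); Merging all regions: the regions partially overlap — summed areas 393.65 mm² minus the doubly-counted overlap 137.65 mm² gives 256.00 mm² — area = 256.00 mm². So its area = 256.00 mm². Layer 71 is larger (256.00 vs 140.13 mm²).

layer 71 (z = 10.65 mm)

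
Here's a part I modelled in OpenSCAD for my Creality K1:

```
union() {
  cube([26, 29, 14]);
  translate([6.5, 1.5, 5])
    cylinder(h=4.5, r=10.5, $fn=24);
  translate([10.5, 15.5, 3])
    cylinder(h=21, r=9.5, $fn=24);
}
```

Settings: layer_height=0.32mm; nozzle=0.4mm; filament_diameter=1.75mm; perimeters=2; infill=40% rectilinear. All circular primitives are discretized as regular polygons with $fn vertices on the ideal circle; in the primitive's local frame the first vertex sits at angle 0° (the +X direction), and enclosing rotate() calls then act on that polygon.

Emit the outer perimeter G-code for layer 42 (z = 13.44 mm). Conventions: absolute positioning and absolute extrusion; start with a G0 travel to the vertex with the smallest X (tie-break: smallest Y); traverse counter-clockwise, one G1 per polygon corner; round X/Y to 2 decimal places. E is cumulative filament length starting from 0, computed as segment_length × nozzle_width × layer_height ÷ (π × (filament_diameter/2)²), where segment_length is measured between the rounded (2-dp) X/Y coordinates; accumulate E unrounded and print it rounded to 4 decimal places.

At z = 13.44 mm: the 26×29 cube contributes its full rectangle; the cylinder at (6.5, 1.5) is not intersected at this z (z outside [5, 9.5]); the r=9.5 cylinder at (10.5, 15.5) gives a regular 24-gon of circumradius 9.5 (constant along its height); Combining (union): the r=9.5 cylinder at (10.5, 15.5) lies entirely inside the 26×29 cube, so the union is just the 26×29 cube — 1 connected region. The outline is a single polygon with 4 vertices. Extrusion per mm of travel: 0.4 × 0.32 / (π × 0.875²) = 0.053216. Accumulating E over each segment gives final E = 5.8538.

G0 X0.00 Y0.00 Z13.44
G1 X26.00 Y0.00 E1.3836
G1 X26.00 Y29.00 E2.9269
G1 X0.00 Y29.00 E4.3105
G1 X0.00 Y0.00 E5.8538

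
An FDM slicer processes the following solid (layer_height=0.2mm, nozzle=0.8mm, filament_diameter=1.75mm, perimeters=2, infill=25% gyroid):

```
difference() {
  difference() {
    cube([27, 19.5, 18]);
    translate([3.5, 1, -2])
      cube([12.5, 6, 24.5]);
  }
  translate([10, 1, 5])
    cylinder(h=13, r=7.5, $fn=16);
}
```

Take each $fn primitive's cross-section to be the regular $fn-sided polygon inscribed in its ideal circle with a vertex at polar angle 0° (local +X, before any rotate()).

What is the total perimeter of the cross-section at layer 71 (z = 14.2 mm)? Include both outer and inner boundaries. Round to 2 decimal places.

106.14 mm

At z = 14.2 mm: the cube is present — its section is the full 27×19.5 rectangle (perimeter 93.00 mm); the cube at (3.5, 1) (footprint 12.5×6) is included at this height (perimeter 37.00 mm); Taking the first minus the rest: starting from the 27×19.5 cube, the 12.5×6 cube at (3.5, 1) lies wholly inside it (removes its full 75.00 mm² and its 37.00 mm outline becomes a hole wall) — boundary (outer + 1 inner loop) = 130.00 mm; the r=7.5 cylinder at (10, 1) contributes a regular 16-gon of circumradius 7.5 (perimeter = 2·16·7.500·sin(180°/16) = 46.82 mm); After the difference (first − rest): starting from that combined region, the r=7.5 cylinder at (10, 1) partially overlaps it — only the 29.39 mm² overlap (of its 172.21 mm²) is removed, clipping the outline — boundary = 106.14 mm. Overall, the cross-section is a single solid region. Total boundary length (outer) = 106.14 mm.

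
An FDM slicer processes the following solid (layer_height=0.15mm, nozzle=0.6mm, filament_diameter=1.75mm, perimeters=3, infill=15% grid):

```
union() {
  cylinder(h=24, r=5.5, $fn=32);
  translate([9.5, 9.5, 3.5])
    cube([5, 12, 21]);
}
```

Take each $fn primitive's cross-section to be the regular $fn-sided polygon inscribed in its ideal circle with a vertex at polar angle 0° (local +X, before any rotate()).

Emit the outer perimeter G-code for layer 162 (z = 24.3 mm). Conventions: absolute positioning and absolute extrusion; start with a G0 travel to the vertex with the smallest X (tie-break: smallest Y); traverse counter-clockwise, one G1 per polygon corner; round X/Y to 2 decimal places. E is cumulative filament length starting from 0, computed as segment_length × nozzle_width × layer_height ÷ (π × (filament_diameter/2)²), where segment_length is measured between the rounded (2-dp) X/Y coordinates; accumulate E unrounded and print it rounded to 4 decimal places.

G0 X9.50 Y9.50 Z24.30
G1 X14.50 Y9.50 E0.1871
G1 X14.50 Y21.50 E0.6361
G1 X9.50 Y21.50 E0.8232
G1 X9.50 Y9.50 E1.2722

At z = 24.3 mm: the cylinder is absent (z outside [0, 24]); the cube at (9.5, 9.5) is present — its section is the full 5×12 rectangle; Merging all regions: only the 5×12 cube at (9.5, 9.5) is present, so the union is just that shape — 1 connected region. The outline is a single polygon with 4 vertices. Extrusion per mm of travel: 0.6 × 0.15 / (π × 0.875²) = 0.037418. Accumulating E over each segment gives final E = 1.2722.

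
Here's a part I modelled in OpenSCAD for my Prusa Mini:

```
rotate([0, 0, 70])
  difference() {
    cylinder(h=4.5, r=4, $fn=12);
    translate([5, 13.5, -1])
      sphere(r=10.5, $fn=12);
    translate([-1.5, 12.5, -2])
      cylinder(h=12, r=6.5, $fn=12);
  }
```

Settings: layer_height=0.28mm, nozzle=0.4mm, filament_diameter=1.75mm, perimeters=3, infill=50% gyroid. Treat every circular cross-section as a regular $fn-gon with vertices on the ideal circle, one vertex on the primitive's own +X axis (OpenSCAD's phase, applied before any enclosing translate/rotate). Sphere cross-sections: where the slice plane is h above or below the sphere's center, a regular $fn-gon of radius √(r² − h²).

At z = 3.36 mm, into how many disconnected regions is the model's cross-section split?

1

At z = 3.36 mm: the r=4 cylinder contributes a regular 12-gon of circumradius 4; the r=10.5 sphere at (5, 13.5) contributes a regular 12-gon of circumradius √(10.5²−4.36²) = 9.552; the r=6.5 cylinder at (-1.5, 12.5) gives a regular 12-gon of circumradius 6.5 (constant along its height); Subtracting the remaining from the first: starting from the r=4 cylinder, the r=10.5 sphere at (5, 13.5) misses the remaining region (no effect); the r=6.5 cylinder at (-1.5, 12.5) misses the remaining region (no effect) — 1 connected region; (whole slice rotated 70° about Z — lengths, areas and connectivity unchanged). The result has 1 disconnected region.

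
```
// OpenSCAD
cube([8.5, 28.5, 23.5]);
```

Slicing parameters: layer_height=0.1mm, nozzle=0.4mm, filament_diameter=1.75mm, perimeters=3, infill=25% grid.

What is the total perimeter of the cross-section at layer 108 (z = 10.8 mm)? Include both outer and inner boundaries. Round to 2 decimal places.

74.00 mm

At z = 10.8 mm: the 8.5×28.5 cube contributes its full rectangle (perimeter 74.00 mm). Overall, the cross-section is a single solid region. Total boundary length (outer) = 74.00 mm.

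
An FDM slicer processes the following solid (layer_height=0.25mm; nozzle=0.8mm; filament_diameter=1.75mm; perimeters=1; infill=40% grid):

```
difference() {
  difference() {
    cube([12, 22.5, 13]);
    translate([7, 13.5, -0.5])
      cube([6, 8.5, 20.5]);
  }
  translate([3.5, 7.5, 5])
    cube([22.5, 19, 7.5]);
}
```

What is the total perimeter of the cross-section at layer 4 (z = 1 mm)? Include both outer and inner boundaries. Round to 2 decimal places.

79.00 mm

At z = 1 mm: the cube (footprint 12×22.5) is included at this height (perimeter 69.00 mm); the cube at (7, 13.5) is present — its section is the full 6×8.5 rectangle (perimeter 29.00 mm); Taking the first minus the rest: starting from the 12×22.5 cube, the 6×8.5 cube at (7, 13.5) partially overlaps it — only the 42.50 mm² overlap (of its 51.00 mm²) is removed, clipping the outline — boundary = 79.00 mm; the cube at (3.5, 7.5) is absent (z outside [5, 12.5]); Subtracting the remaining from the first: none of the subtracted shapes is present at this height, so that combined region is unchanged — boundary = 79.00 mm. Overall, the cross-section is a single solid region. Total boundary length (outer) = 79.00 mm.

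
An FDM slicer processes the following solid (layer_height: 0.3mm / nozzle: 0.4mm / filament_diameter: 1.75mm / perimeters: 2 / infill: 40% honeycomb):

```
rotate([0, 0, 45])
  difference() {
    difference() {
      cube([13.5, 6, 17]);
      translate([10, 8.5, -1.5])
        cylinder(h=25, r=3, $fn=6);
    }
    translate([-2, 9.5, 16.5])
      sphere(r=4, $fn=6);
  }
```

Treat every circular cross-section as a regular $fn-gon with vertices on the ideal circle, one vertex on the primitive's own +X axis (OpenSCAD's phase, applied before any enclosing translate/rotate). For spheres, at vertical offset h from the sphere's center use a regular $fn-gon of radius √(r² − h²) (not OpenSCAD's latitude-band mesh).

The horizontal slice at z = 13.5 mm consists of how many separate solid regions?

1

At z = 13.5 mm: the cube (footprint 13.5×6) is included at this height; the r=3 cylinder at (10, 8.5) contributes a regular 6-gon of circumradius 3; Subtracting the remaining from the first: starting from the 13.5×6 cube, the r=3 cylinder at (10, 8.5) partially overlaps it — only the 0.30 mm² overlap (of its 23.38 mm²) is removed, clipping the outline — 1 connected region; the sphere at (-2, 9.5): section is a regular 6-gon, circumradius = √(r²−h²) = √(4²−3²) = 2.646; Subtracting the remaining from the first: starting from that combined region, the r=4 sphere at (-2, 9.5) misses the remaining region (no effect) — 1 connected region; (whole slice rotated 45° about Z — lengths, areas and connectivity unchanged). The result has 1 disconnected region.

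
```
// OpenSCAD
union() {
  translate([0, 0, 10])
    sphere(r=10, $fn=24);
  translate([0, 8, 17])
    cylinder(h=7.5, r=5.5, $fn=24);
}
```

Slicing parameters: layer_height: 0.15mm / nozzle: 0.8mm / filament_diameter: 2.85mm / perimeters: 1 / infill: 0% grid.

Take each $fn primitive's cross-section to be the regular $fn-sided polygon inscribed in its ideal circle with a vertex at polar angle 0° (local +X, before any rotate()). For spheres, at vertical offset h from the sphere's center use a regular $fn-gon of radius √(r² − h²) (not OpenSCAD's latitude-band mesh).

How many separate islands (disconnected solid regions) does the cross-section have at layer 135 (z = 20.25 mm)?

At z = 20.25 mm: the sphere is not intersected at this z (|z−center|=10.250 > r=10); the r=5.5 cylinder at (0, 8) gives a regular 24-gon of circumradius 5.5 (constant along its height); Combining (union): only the r=5.5 cylinder at (0, 8) is present, so the union is just that shape — 1 connected region. Overall, the cross-section is a single solid region. Island count = 1.

1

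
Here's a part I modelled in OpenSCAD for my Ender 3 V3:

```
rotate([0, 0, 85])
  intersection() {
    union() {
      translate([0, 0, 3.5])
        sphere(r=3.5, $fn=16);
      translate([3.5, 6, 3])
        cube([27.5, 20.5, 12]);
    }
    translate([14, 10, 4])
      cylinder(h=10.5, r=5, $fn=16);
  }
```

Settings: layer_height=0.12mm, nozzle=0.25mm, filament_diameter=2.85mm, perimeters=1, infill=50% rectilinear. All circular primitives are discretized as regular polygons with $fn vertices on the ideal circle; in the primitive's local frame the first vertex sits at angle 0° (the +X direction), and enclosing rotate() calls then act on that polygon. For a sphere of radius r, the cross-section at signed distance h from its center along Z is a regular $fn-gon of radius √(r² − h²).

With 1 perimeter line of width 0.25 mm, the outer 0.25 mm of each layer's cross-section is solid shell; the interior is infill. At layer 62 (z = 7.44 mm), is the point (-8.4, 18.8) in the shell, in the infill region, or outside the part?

infill

At z = 7.44 mm: the sphere is not intersected at this z (|z−center|=3.940 > r=3.5); the cube at (3.5, 6) (footprint 27.5×20.5) is included at this height; Merging all regions: only the 27.5×20.5 cube at (3.5, 6) is present, so the union is just that shape — 1 connected region; the r=5 cylinder at (14, 10) gives a regular 16-gon of circumradius 5 (constant along its height); Taking the intersection: the r=5 cylinder at (14, 10) partially overlaps the result so far; clipping to the common part keeps 72.86 mm² — 1 connected region; (whole slice rotated 85° about Z — lengths, areas and connectivity unchanged). Overall, the cross-section is a single solid region. Undo the 85° rotation: the query point maps to (17.996, 10.007) in the un-rotated model frame. The nearest boundary edge runs (18.62, 11.91)→(19.00, 10.00); distance from the point to it = 0.98 mm. The point is inside the cross-section and 0.98 mm from the nearest boundary — more than the 0.25 mm shell width (1 × 0.25), so it's in the infill interior.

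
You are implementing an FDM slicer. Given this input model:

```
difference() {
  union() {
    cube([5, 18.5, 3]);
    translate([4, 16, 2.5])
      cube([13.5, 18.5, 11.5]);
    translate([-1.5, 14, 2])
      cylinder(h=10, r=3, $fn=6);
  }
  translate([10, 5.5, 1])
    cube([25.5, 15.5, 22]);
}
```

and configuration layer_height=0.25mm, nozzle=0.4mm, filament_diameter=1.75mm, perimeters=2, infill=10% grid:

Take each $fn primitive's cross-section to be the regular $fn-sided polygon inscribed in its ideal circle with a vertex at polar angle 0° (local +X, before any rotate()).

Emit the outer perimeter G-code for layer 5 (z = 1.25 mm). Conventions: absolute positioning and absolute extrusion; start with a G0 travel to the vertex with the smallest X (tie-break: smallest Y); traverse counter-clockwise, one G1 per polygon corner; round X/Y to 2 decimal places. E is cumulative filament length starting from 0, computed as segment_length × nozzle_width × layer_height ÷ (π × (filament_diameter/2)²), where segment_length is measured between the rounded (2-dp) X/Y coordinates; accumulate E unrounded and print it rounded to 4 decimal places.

G0 X0.00 Y0.00 Z1.25
G1 X5.00 Y0.00 E0.2079
G1 X5.00 Y18.50 E0.9770
G1 X0.00 Y18.50 E1.1849
G1 X0.00 Y0.00 E1.9540

At z = 1.25 mm: the cube is present — its section is the full 5×18.5 rectangle; the cube at (4, 16) does not reach this height (z outside [2.5, 14]); the cylinder at (-1.5, 14) does not reach this height (z outside [2, 12]); Merging all regions: only the 5×18.5 cube is present, so the union is just that shape — 1 connected region; the cube at (10, 5.5) is present — its section is the full 25.5×15.5 rectangle; After the difference (first − rest): starting from the result so far, the 25.5×15.5 cube at (10, 5.5) misses the remaining region (no effect) — 1 connected region. The outline is a single polygon with 4 vertices. Extrusion per mm of travel: 0.4 × 0.25 / (π × 0.875²) = 0.041575. Accumulating E over each segment gives final E = 1.9540.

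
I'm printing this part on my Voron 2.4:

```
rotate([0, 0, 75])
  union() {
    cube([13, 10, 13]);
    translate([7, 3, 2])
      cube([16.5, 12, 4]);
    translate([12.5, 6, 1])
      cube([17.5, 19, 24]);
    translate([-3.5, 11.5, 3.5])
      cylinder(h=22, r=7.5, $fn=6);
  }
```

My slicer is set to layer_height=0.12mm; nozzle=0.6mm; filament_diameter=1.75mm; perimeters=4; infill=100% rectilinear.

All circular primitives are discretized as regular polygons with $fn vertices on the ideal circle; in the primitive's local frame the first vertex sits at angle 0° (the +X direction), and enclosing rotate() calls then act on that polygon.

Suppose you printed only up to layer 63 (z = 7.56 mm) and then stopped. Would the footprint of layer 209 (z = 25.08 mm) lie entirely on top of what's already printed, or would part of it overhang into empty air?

Compare the two slices. At z = 7.56: the cube is present — its section is the full 13×10 rectangle (area 130.00 mm²); the cube at (7, 3) is absent (z outside [2, 6]); the 17.5×19 cube at (12.5, 6) contributes its full rectangle (area 332.50 mm²); the r=7.5 cylinder at (-3.5, 11.5) contributes a regular 6-gon of circumradius 7.5 (area = (6/2)·7.500²·sin(360°/6) = 146.14 mm²); Taking the union: the regions partially overlap — summed areas 608.64 mm² minus the doubly-counted overlap 10.45 mm² gives 598.19 mm² — area = 598.19 mm²; (rotated 75° about Z; rotation is an isometry so areas/perimeters/island counts are preserved). At z = 25.08: the cube is absent (z outside [0, 13]); the cube at (7, 3) is absent (z outside [2, 6]); the cube at (12.5, 6) does not reach this height (z outside [1, 25]); the r=7.5 cylinder at (-3.5, 11.5) gives a regular 6-gon of circumradius 7.5 (constant along its height) (area = (6/2)·7.500²·sin(360°/6) = 146.14 mm²); Merging all regions: only the r=7.5 cylinder at (-3.5, 11.5) is present, so the union is just that shape — area = 146.14 mm²; (whole slice rotated 75° about Z — lengths, areas and connectivity unchanged). Checking containment: the cross-section at z = 25.08 is a subset of the cross-section at z = 7.56.

entirely on top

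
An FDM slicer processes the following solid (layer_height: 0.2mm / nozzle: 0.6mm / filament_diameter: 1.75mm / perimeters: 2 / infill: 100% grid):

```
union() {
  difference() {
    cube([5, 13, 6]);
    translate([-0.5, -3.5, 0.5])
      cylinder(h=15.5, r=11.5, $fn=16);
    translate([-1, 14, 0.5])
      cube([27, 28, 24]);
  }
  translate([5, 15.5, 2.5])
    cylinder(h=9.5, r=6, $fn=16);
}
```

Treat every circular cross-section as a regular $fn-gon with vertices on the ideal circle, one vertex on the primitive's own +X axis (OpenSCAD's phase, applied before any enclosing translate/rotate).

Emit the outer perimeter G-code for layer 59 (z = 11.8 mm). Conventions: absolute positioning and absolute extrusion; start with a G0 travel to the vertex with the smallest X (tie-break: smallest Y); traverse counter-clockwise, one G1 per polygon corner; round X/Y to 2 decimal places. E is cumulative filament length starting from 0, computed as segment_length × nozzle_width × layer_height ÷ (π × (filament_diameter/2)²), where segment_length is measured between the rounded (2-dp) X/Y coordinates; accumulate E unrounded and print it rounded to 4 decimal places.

G0 X-1.00 Y15.50 Z11.80
G1 X-0.54 Y13.20 E0.1170
G1 X0.76 Y11.26 E0.2335
G1 X2.70 Y9.96 E0.3500
G1 X5.00 Y9.50 E0.4671
G1 X7.30 Y9.96 E0.5841
G1 X9.24 Y11.26 E0.7006
G1 X10.54 Y13.20 E0.8171
G1 X11.00 Y15.50 E0.9341
G1 X10.54 Y17.80 E1.0511
G1 X9.24 Y19.74 E1.1676
G1 X7.30 Y21.04 E1.2841
G1 X5.00 Y21.50 E1.4012
G1 X2.70 Y21.04 E1.5182
G1 X0.76 Y19.74 E1.6347
G1 X-0.54 Y17.80 E1.7512
G1 X-1.00 Y15.50 E1.8682

At z = 11.8 mm: the cube is not intersected at this z (z outside [0, 6]); the cylinder at (-0.5, -3.5): section is a regular 16-gon, circumradius r=11.5; the cube at (-1, 14) (footprint 27×28) is included at this height; After the difference (first − rest): the first operand is absent here, so nothing remains; the cylinder at (5, 15.5): section is a regular 16-gon, circumradius r=6; Combining (union): only the r=6 cylinder at (5, 15.5) is present, so the union is just that shape — 1 connected region. The outline is a single polygon with 16 vertices. Extrusion per mm of travel: 0.6 × 0.2 / (π × 0.875²) = 0.049890. Accumulating E over each segment gives final E = 1.8682.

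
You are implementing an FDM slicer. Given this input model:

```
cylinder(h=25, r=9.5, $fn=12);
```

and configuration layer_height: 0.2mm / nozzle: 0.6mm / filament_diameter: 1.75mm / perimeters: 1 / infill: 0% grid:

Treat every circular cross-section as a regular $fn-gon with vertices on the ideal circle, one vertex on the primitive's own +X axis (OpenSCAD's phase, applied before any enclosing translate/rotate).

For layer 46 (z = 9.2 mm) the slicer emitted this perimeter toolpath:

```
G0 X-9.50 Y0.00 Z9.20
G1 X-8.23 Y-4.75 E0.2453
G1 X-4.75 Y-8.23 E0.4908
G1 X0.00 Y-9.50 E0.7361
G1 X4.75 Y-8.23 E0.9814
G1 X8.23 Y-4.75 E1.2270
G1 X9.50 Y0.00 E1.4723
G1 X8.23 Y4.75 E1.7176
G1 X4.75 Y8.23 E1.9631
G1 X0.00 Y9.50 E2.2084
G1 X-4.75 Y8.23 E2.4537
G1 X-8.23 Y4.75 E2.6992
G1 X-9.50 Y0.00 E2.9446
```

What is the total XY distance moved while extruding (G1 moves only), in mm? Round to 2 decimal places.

Sum the Euclidean lengths of each G1 segment: total = 59.02 mm.

59.02 mm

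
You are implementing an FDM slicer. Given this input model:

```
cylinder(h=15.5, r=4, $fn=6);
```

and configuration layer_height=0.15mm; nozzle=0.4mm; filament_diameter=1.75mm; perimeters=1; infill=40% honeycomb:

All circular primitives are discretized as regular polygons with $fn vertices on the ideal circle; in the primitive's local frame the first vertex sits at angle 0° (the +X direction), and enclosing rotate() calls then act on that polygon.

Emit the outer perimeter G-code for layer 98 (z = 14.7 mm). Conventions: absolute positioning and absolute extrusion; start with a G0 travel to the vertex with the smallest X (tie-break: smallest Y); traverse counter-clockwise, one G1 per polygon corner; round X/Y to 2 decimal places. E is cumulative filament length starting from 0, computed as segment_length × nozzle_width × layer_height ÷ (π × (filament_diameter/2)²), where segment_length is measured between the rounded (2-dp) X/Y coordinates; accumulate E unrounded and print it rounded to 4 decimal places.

At z = 14.7 mm: the r=4 cylinder contributes a regular 6-gon of circumradius 4. The outline is a single polygon with 6 vertices. Extrusion per mm of travel: 0.4 × 0.15 / (π × 0.875²) = 0.024945. Accumulating E over each segment gives final E = 0.5983.

G0 X-4.00 Y0.00 Z14.70
G1 X-2.00 Y-3.46 E0.0997
G1 X2.00 Y-3.46 E0.1995
G1 X4.00 Y0.00 E0.2992
G1 X2.00 Y3.46 E0.3989
G1 X-2.00 Y3.46 E0.4986
G1 X-4.00 Y0.00 E0.5983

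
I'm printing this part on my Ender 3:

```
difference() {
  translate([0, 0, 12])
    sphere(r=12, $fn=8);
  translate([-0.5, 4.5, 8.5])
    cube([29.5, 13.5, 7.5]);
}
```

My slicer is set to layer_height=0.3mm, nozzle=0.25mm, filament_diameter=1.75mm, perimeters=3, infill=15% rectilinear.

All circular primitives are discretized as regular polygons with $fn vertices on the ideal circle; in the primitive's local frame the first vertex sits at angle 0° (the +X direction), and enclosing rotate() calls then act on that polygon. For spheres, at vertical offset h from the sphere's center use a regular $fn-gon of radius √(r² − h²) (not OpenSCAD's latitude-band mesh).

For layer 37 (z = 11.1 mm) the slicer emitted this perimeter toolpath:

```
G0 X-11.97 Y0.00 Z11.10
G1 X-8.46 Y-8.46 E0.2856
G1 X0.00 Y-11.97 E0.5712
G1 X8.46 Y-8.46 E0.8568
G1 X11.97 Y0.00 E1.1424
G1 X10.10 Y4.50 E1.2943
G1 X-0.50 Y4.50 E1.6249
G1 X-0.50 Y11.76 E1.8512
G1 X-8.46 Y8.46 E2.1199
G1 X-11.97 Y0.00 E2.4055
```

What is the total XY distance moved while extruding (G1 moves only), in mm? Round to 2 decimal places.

Sum the Euclidean lengths of each G1 segment: total = 77.15 mm.

77.15 mm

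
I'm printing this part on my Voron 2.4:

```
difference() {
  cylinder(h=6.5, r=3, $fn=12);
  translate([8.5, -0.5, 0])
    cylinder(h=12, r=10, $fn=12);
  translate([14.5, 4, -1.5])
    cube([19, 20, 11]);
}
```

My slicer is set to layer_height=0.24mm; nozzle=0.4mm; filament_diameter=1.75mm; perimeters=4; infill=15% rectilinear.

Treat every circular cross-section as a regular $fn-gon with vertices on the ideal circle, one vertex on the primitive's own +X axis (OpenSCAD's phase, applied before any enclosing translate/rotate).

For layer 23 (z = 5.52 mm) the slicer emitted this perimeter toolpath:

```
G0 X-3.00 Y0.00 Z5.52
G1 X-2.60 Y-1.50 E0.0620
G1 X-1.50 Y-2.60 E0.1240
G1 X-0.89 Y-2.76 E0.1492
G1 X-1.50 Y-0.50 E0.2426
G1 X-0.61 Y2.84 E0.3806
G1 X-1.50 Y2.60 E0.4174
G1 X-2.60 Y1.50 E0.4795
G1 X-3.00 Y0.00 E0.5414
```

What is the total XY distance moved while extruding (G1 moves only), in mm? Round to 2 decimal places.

13.57 mm

Sum the Euclidean lengths of each G1 segment: total = 13.57 mm.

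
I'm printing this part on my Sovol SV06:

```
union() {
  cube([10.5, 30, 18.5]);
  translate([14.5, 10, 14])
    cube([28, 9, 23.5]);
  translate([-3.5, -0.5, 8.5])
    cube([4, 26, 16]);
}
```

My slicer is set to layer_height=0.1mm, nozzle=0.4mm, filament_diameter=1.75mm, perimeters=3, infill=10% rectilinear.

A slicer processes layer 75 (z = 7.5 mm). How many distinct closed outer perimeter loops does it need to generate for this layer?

1

At z = 7.5 mm: the 10.5×30 cube contributes its full rectangle; the cube at (14.5, 10) does not reach this height (z outside [14, 37.5]); the cube at (-3.5, -0.5) is not intersected at this z (z outside [8.5, 24.5]); Combining (union): only the 10.5×30 cube is present, so the union is just that shape — 1 connected region. The result has 1 disconnected region.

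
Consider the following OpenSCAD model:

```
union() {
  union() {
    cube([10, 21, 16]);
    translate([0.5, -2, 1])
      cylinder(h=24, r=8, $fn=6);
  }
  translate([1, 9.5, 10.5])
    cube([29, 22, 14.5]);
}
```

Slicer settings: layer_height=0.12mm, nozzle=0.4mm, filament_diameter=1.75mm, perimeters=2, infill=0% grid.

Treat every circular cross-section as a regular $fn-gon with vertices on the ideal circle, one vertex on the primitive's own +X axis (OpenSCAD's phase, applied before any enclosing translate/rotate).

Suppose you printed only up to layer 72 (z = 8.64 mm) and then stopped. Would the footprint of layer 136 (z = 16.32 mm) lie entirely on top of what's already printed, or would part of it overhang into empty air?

Compare the two slices. At z = 8.64: the cube (footprint 10×21) is included at this height (area 210.00 mm²); the r=8 cylinder at (0.5, -2) gives a regular 6-gon of circumradius 8 (constant along its height) (area = (6/2)·8.000²·sin(360°/6) = 166.28 mm²); Taking the union: the regions partially overlap — summed areas 376.28 mm² minus the doubly-counted overlap 29.19 mm² gives 347.09 mm² — area = 347.09 mm²; the cube at (1, 9.5) does not reach this height (z outside [10.5, 25]); Merging all regions: only the result so far is present, so the union is just that shape — area = 347.09 mm². At z = 16.32: the cube does not reach this height (z outside [0, 16]); the r=8 cylinder at (0.5, -2) gives a regular 6-gon of circumradius 8 (constant along its height) (area = (6/2)·8.000²·sin(360°/6) = 166.28 mm²); Merging all regions: only the r=8 cylinder at (0.5, -2) is present, so the union is just that shape — area = 166.28 mm²; the cube at (1, 9.5) (footprint 29×22) is included at this height (area 638.00 mm²); Merging all regions: the 2 present regions are separate (no shared area or edge), so areas and boundary lengths simply add and each stays a separate island — area = 804.28 mm². Checking containment: at z = 16.32 the cross-section extends beyond the z = 8.64 cross-section by about 534.50 mm².

part overhangs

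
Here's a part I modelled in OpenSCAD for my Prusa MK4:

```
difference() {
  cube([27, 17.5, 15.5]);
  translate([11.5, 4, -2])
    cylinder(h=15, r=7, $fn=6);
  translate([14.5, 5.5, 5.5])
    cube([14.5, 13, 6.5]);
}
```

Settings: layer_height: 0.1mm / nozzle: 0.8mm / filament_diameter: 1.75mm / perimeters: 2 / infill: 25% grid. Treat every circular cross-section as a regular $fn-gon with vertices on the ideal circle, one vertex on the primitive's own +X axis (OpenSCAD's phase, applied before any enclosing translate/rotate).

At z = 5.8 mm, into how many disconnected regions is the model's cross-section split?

2

At z = 5.8 mm: the cube (footprint 27×17.5) is included at this height; the cylinder at (11.5, 4): section is a regular 6-gon, circumradius r=7; the cube at (14.5, 5.5) is present — its section is the full 14.5×13 rectangle; Subtracting the remaining from the first: starting from the 27×17.5 cube, the r=7 cylinder at (11.5, 4) partially overlaps it — only the 110.42 mm² overlap (of its 127.31 mm²) is removed, clipping the outline; the 14.5×13 cube at (14.5, 5.5) partially overlaps it — only the 141.71 mm² overlap (of its 188.50 mm²) is removed, clipping the outline — 2 connected regions. The result has 2 disconnected regions.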